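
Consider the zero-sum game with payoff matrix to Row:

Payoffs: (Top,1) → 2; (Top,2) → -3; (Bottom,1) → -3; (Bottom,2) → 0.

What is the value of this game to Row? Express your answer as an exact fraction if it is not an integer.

Row minima: Top → -3, Bottom → -3; maximin = -3.
Column maxima: 1 → 2, 2 → 0; minimax = 0.
-3 ≠ 0, so there is no saddle point; optimal play is mixed.
Let Row play Top with probability p. Expected payoff against 1: 2p + (-3)(1−p) = 5p − 3; against 2: (-3)p + 0(1−p) = −3p.
Setting these equal: 5p − 3 = −3p ⇒ 8p = 3 ⇒ p = 3/8, and the value is (5)·(3/8) − 3 = -9/8.
For Column: with q = P(1), equating Top's and Bottom's payoffs gives 5q − 3 = −3q ⇒ q = 3/8.

-9/8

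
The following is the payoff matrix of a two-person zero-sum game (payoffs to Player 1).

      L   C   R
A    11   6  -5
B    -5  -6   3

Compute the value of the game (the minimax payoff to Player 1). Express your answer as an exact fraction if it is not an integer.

-3/5

Row minima: A → -5, B → -6; maximin = -5.
Column maxima: L → 11, C → 6, R → 3; minimax = 3.
-5 ≠ 3, so there is no saddle point; optimal play is mixed.
L is strictly dominated by C (it gives Player 1 strictly more in every row), so Player 2 never plays it.
On the remaining 2×2 (A, B vs C, R):
Let Player 1 play A with probability p. Expected payoff against C: 6p + (-6)(1−p) = 12p − 6; against R: (-5)p + 3(1−p) = −8p + 3.
Setting these equal: 12p − 6 = −8p + 3 ⇒ 20p = 9 ⇒ p = 9/20, and the value is (12)·(9/20) − 6 = -3/5.
For Player 2: with q = P(C), equating A's and B's payoffs gives 11q − 5 = −9q + 3 ⇒ q = 2/5.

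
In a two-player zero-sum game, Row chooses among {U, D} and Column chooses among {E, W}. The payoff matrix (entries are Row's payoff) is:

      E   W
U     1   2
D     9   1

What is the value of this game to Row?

17/9

Row minima: U → 1, D → 1; maximin = 1.
Column maxima: E → 9, W → 2; minimax = 2.
1 ≠ 2, so there is no saddle point; optimal play is mixed.
Let Row play U with probability p. Expected payoff against E: 1p + 9(1−p) = −8p + 9; against W: 2p + 1(1−p) = p + 1.
Setting these equal: −8p + 9 = p + 1 ⇒ −9p = -8 ⇒ p = 8/9, and the value is (-8)·(8/9) + 9 = 17/9.
For Column: with q = P(E), equating U's and D's payoffs gives −q + 2 = 8q + 1 ⇒ q = 1/9.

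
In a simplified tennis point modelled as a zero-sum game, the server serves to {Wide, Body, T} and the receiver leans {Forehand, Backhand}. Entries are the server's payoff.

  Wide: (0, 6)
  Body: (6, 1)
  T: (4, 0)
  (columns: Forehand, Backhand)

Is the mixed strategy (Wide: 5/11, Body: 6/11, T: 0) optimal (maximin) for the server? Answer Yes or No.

Yes

Against Forehand this mix gives (5/11)·0 + (6/11)·6 = 36/11.
Against Backhand this mix gives (5/11)·6 + (6/11)·1 = 36/11.
All of the receiver's active replies (Forehand, Backhand) yield 36/11, and no column does worse for the server. The mix makes the receiver indifferent and guarantees 36/11, so it is optimal.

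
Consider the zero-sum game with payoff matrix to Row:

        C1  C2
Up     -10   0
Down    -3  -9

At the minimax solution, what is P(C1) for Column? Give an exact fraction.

Row minima: Up → -10, Down → -9; maximin = -9.
Column maxima: C1 → -3, C2 → 0; minimax = -3.
-9 ≠ -3, so there is no saddle point; optimal play is mixed.
Let Row play Up with probability p. Expected payoff against C1: (-10)p + (-3)(1−p) = −7p − 3; against C2: 0p + (-9)(1−p) = 9p − 9.
Setting these equal: −7p − 3 = 9p − 9 ⇒ −16p = -6 ⇒ p = 3/8, and the value is (-7)·(3/8) − 3 = -45/8.
For Column: with q = P(C1), equating Up's and Down's payoffs gives −10q = 6q − 9 ⇒ q = 9/16.

9/16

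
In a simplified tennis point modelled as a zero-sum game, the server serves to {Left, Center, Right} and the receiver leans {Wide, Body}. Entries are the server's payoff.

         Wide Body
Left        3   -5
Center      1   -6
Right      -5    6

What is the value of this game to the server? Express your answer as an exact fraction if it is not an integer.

Row minima: Left → -5, Center → -6, Right → -5; maximin = -5.
Column maxima: Wide → 3, Body → 6; minimax = 3.
-5 ≠ 3, so there is no saddle point; optimal play is mixed.
Center is strictly dominated by Left, so the server never plays it.
On the remaining 2×2 (Left, Right vs Wide, Body):
Let the server play Left with probability p. Expected payoff against Wide: 3p + (-5)(1−p) = 8p − 5; against Body: (-5)p + 6(1−p) = −11p + 6.
Setting these equal: 8p − 5 = −11p + 6 ⇒ 19p = 11 ⇒ p = 11/19, and the value is (8)·(11/19) − 5 = -7/19.
For the receiver: with q = P(Wide), equating Left's and Right's payoffs gives 8q − 5 = −11q + 6 ⇒ q = 11/19.

-7/19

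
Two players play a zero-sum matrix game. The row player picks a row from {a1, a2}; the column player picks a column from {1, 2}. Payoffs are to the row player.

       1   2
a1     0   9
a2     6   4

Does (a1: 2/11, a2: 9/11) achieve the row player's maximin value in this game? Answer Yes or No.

Yes

Against 1 this mix gives (2/11)·0 + (9/11)·6 = 54/11.
Against 2 this mix gives (2/11)·9 + (9/11)·4 = 54/11.
All of the column player's active replies (1, 2) yield 54/11, and no column does worse for the row player. The mix makes the column player indifferent and guarantees 54/11, so it is optimal.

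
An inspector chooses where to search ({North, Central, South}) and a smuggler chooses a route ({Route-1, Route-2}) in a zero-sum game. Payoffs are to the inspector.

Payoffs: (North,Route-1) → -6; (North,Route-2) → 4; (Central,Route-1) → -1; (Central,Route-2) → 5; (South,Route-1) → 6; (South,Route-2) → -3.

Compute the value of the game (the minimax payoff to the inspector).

Row minima: North → -6, Central → -1, South → -3; maximin = -1.
Column maxima: Route-1 → 6, Route-2 → 5; minimax = 5.
-1 ≠ 5, so there is no saddle point; optimal play is mixed.
North is strictly dominated by Central, so the inspector never plays it.
On the remaining 2×2 (Central, South vs Route-1, Route-2):
Let the inspector play Central with probability p. Expected payoff against Route-1: (-1)p + 6(1−p) = −7p + 6; against Route-2: 5p + (-3)(1−p) = 8p − 3.
Setting these equal: −7p + 6 = 8p − 3 ⇒ −15p = -9 ⇒ p = 3/5, and the value is (-7)·(3/5) + 6 = 9/5.
For the smuggler: with q = P(Route-1), equating Central's and South's payoffs gives −6q + 5 = 9q − 3 ⇒ q = 8/15.

9/5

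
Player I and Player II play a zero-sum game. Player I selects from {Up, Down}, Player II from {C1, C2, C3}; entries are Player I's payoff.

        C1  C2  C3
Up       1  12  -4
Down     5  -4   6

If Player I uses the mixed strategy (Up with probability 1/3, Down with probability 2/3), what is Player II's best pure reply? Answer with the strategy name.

If Player II plays C1, Player I's expected payoff is (1/3)·1 + (2/3)·5 = 11/3.
If Player II plays C2, Player I's expected payoff is (1/3)·12 + (2/3)·(-4) = 4/3.
If Player II plays C3, Player I's expected payoff is (1/3)·(-4) + (2/3)·6 = 8/3.
Player II minimizes Player I's payoff; the smallest is 4/3, so the best response is C2.

C2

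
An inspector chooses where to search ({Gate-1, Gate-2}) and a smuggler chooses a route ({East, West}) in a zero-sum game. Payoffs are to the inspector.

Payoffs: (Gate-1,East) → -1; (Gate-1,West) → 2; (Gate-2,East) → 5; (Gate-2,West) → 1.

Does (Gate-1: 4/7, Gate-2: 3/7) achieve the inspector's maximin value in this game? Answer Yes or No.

Against East this mix gives (4/7)·(-1) + (3/7)·5 = 11/7.
Against West this mix gives (4/7)·2 + (3/7)·1 = 11/7.
All of the smuggler's active replies (East, West) yield 11/7, and no column does worse for the inspector. The mix makes the smuggler indifferent and guarantees 11/7, so it is optimal.

Yes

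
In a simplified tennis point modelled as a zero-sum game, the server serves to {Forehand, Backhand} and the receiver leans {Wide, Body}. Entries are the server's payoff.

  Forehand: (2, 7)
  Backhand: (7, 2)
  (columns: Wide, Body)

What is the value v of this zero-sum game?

9/2

Row minima: Forehand → 2, Backhand → 2; maximin = 2.
Column maxima: Wide → 7, Body → 7; minimax = 7.
2 ≠ 7, so there is no saddle point; optimal play is mixed.
Let the server play Forehand with probability p. Expected payoff against Wide: 2p + 7(1−p) = −5p + 7; against Body: 7p + 2(1−p) = 5p + 2.
Setting these equal: −5p + 7 = 5p + 2 ⇒ −10p = -5 ⇒ p = 1/2, and the value is (-5)·(1/2) + 7 = 9/2.
For the receiver: with q = P(Wide), equating Forehand's and Backhand's payoffs gives −5q + 7 = 5q + 2 ⇒ q = 1/2.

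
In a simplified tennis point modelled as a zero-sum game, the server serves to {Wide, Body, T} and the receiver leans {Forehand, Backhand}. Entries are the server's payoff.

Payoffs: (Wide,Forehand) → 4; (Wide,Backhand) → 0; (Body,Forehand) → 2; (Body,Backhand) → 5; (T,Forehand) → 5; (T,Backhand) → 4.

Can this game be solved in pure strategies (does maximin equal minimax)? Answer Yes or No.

Row minima: Wide → 0, Body → 2, T → 4; maximin = 4.
Column maxima: Forehand → 5, Backhand → 5; minimax = 5.
4 ≠ 5, so no pure-strategy equilibrium exists.

No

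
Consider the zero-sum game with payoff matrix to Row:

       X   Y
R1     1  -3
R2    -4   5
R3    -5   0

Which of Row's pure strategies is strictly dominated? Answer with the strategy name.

R3

R2 gives a strictly higher payoff than R3 against every column: -4 > -5, 5 > 0.
So R3 is strictly dominated and Row never plays it.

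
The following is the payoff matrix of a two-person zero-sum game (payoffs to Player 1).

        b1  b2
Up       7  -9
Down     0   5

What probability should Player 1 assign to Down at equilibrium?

Row minima: Up → -9, Down → 0; maximin = 0.
Column maxima: b1 → 7, b2 → 5; minimax = 5.
0 ≠ 5, so there is no saddle point; optimal play is mixed.
Let Player 1 play Up with probability p. Expected payoff against b1: 7p + 0(1−p) = 7p; against b2: (-9)p + 5(1−p) = −14p + 5.
Setting these equal: 7p = −14p + 5 ⇒ 21p = 5 ⇒ p = 5/21, and the value is (7)·(5/21) = 5/3.
For Player 2: with q = P(b1), equating Up's and Down's payoffs gives 16q − 9 = −5q + 5 ⇒ q = 2/3.

16/21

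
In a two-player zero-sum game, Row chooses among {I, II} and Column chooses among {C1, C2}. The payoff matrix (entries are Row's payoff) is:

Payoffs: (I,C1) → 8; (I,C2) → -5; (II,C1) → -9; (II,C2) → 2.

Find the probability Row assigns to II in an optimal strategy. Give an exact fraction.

Row minima: I → -5, II → -9; maximin = -5.
Column maxima: C1 → 8, C2 → 2; minimax = 2.
-5 ≠ 2, so there is no saddle point; optimal play is mixed.
Let Row play I with probability p. Expected payoff against C1: 8p + (-9)(1−p) = 17p − 9; against C2: (-5)p + 2(1−p) = −7p + 2.
Setting these equal: 17p − 9 = −7p + 2 ⇒ 24p = 11 ⇒ p = 11/24, and the value is (17)·(11/24) − 9 = -29/24.
For Column: with q = P(C1), equating I's and II's payoffs gives 13q − 5 = −11q + 2 ⇒ q = 7/24.

13/24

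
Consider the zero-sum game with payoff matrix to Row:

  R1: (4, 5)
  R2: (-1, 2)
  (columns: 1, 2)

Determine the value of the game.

4

Row minima: R1 → 4, R2 → -1; maximin = 4.
Column maxima: 1 → 4, 2 → 5; minimax = 4.
Since maximin = minimax = 4, there is a saddle point and the value is 4.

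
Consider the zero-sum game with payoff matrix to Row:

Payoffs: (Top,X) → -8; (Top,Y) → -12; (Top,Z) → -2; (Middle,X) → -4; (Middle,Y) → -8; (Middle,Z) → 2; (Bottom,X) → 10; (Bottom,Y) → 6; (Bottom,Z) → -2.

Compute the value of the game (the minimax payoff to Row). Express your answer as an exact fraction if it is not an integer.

-2/9

Row minima: Top → -12, Middle → -8, Bottom → -2; maximin = -2.
Column maxima: X → 10, Y → 6, Z → 2; minimax = 2.
-2 ≠ 2, so there is no saddle point; optimal play is mixed.
Top is strictly dominated by Middle, so Row never plays it.
X is strictly dominated by Y (it gives Row strictly more in every row), so Column never plays it.
On the remaining 2×2 (Middle, Bottom vs Y, Z):
Let Row play Middle with probability p. Expected payoff against Y: (-8)p + 6(1−p) = −14p + 6; against Z: 2p + (-2)(1−p) = 4p − 2.
Setting these equal: −14p + 6 = 4p − 2 ⇒ −18p = -8 ⇒ p = 4/9, and the value is (-14)·(4/9) + 6 = -2/9.
For Column: with q = P(Y), equating Middle's and Bottom's payoffs gives −10q + 2 = 8q − 2 ⇒ q = 2/9.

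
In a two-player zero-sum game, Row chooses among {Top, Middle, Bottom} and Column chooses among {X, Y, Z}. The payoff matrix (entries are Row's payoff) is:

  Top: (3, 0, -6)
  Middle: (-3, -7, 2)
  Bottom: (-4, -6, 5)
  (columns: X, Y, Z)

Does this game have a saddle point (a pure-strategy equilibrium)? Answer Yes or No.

No

Row minima: Top → -6, Middle → -7, Bottom → -6; maximin = -6.
Column maxima: X → 3, Y → 0, Z → 5; minimax = 0.
-6 ≠ 0, so no pure-strategy equilibrium exists.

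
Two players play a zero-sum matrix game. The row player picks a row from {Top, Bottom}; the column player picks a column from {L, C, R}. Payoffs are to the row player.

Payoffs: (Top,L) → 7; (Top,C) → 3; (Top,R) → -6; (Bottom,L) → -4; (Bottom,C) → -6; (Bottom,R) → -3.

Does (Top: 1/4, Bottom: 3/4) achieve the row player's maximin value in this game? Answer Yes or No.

Against L this mix gives (1/4)·7 + (3/4)·(-4) = -5/4.
Against C this mix gives (1/4)·3 + (3/4)·(-6) = -15/4.
Against R this mix gives (1/4)·(-6) + (3/4)·(-3) = -15/4.
All of the column player's active replies (C, R) yield -15/4, and no column does worse for the row player. The mix makes the column player indifferent and guarantees -15/4, so it is optimal.

Yes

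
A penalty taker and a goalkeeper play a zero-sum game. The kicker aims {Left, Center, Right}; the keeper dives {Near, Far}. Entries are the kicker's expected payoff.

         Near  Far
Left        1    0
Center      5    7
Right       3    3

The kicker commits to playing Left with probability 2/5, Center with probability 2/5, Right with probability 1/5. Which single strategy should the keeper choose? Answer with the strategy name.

If the keeper plays Near, the kicker's expected payoff is (2/5)·1 + (2/5)·5 + (1/5)·3 = 3.
If the keeper plays Far, the kicker's expected payoff is (2/5)·0 + (2/5)·7 + (1/5)·3 = 17/5.
The keeper minimizes the kicker's payoff; the smallest is 3, so the best response is Near.

Near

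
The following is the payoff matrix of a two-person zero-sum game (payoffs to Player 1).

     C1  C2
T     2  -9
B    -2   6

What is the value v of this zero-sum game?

-6/19

Row minima: T → -9, B → -2; maximin = -2.
Column maxima: C1 → 2, C2 → 6; minimax = 2.
-2 ≠ 2, so there is no saddle point; optimal play is mixed.
Let Player 1 play T with probability p. Expected payoff against C1: 2p + (-2)(1−p) = 4p − 2; against C2: (-9)p + 6(1−p) = −15p + 6.
Setting these equal: 4p − 2 = −15p + 6 ⇒ 19p = 8 ⇒ p = 8/19, and the value is (4)·(8/19) − 2 = -6/19.
For Player 2: with q = P(C1), equating T's and B's payoffs gives 11q − 9 = −8q + 6 ⇒ q = 15/19.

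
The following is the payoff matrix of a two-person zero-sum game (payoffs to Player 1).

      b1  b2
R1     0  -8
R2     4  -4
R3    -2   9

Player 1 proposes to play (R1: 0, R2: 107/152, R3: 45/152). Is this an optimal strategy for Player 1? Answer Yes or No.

Against b1 this mix gives (107/152)·4 + (45/152)·(-2) = 169/76.
Against b2 this mix gives (107/152)·(-4) + (45/152)·9 = -23/152.
Player 2 will play b2, holding Player 1 to -23/152. Shifting weight toward the row that does better against b2 would raise this floor (the equalizing mix achieves 28/19 against both b2 and b1), so the proposed strategy is not optimal.

No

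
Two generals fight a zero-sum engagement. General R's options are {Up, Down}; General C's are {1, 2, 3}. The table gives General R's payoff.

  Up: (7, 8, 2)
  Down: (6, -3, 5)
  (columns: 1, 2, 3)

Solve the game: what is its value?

Row minima: Up → 2, Down → -3; maximin = 2.
Column maxima: 1 → 7, 2 → 8, 3 → 5; minimax = 5.
2 ≠ 5, so there is no saddle point; optimal play is mixed.
1 is strictly dominated by 3 (it gives General R strictly more in every row), so General C never plays it.
On the remaining 2×2 (Up, Down vs 2, 3):
Let General R play Up with probability p. Expected payoff against 2: 8p + (-3)(1−p) = 11p − 3; against 3: 2p + 5(1−p) = −3p + 5.
Setting these equal: 11p − 3 = −3p + 5 ⇒ 14p = 8 ⇒ p = 4/7, and the value is (11)·(4/7) − 3 = 23/7.
For General C: with q = P(2), equating Up's and Down's payoffs gives 6q + 2 = −8q + 5 ⇒ q = 3/14.

23/7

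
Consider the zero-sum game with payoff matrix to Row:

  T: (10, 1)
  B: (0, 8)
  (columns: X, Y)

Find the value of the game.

80/17

Row minima: T → 1, B → 0; maximin = 1.
Column maxima: X → 10, Y → 8; minimax = 8.
1 ≠ 8, so there is no saddle point; optimal play is mixed.
Let Row play T with probability p. Expected payoff against X: 10p + 0(1−p) = 10p; against Y: 1p + 8(1−p) = −7p + 8.
Setting these equal: 10p = −7p + 8 ⇒ 17p = 8 ⇒ p = 8/17, and the value is (10)·(8/17) = 80/17.
For Column: with q = P(X), equating T's and B's payoffs gives 9q + 1 = −8q + 8 ⇒ q = 7/17.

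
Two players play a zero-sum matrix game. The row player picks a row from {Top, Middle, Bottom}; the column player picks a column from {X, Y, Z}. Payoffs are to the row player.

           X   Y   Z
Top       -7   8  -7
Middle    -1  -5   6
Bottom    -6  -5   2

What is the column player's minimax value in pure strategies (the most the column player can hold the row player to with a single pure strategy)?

-1

Column maxima: X → -1, Y → 8, Z → 6.
The smallest of these is -1.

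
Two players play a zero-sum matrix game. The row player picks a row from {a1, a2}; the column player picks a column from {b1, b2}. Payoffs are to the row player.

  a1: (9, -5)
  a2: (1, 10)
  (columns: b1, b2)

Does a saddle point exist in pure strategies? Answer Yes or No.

No

Row minima: a1 → -5, a2 → 1; maximin = 1.
Column maxima: b1 → 9, b2 → 10; minimax = 9.
1 ≠ 9, so no pure-strategy equilibrium exists.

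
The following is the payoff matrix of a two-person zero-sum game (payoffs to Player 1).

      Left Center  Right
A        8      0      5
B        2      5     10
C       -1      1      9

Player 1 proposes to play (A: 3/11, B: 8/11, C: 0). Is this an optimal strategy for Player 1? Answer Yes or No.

Against Left this mix gives (3/11)·8 + (8/11)·2 = 40/11.
Against Center this mix gives (3/11)·0 + (8/11)·5 = 40/11.
Against Right this mix gives (3/11)·5 + (8/11)·10 = 95/11.
All of Player 2's active replies (Left, Center) yield 40/11, and no column does worse for Player 1. The mix makes Player 2 indifferent and guarantees 40/11, so it is optimal.

Yes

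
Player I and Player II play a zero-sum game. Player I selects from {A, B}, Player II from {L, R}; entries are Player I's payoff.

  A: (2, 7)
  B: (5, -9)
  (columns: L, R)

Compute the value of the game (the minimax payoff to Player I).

53/19

Row minima: A → 2, B → -9; maximin = 2.
Column maxima: L → 5, R → 7; minimax = 5.
2 ≠ 5, so there is no saddle point; optimal play is mixed.
Let Player I play A with probability p. Expected payoff against L: 2p + 5(1−p) = −3p + 5; against R: 7p + (-9)(1−p) = 16p − 9.
Setting these equal: −3p + 5 = 16p − 9 ⇒ −19p = -14 ⇒ p = 14/19, and the value is (-3)·(14/19) + 5 = 53/19.
For Player II: with q = P(L), equating A's and B's payoffs gives −5q + 7 = 14q − 9 ⇒ q = 16/19.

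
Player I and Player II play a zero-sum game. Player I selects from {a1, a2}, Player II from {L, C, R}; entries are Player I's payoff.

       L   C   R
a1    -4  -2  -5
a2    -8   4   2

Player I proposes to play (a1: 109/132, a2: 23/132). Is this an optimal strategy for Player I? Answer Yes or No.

No

Against L this mix gives (109/132)·(-4) + (23/132)·(-8) = -155/33.
Against C this mix gives (109/132)·(-2) + (23/132)·4 = -21/22.
Against R this mix gives (109/132)·(-5) + (23/132)·2 = -499/132.
Player II will play L, holding Player I to -155/33. Shifting weight toward the row that does better against L would raise this floor (the equalizing mix achieves -48/11 against both L and R), so the proposed strategy is not optimal.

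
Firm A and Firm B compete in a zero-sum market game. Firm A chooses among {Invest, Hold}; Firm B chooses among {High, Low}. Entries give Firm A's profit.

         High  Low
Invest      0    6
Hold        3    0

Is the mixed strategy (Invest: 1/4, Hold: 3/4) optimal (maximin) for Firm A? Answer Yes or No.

Against High this mix gives (1/4)·0 + (3/4)·3 = 9/4.
Against Low this mix gives (1/4)·6 + (3/4)·0 = 3/2.
Firm B will play Low, holding Firm A to 3/2. Shifting weight toward the row that does better against Low would raise this floor (the equalizing mix achieves 2 against both Low and High), so the proposed strategy is not optimal.

No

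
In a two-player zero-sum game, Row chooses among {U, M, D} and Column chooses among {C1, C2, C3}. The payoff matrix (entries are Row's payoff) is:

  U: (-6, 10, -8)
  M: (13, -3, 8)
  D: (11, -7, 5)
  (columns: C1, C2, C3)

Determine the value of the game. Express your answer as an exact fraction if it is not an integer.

Row minima: U → -8, M → -3, D → -7; maximin = -3.
Column maxima: C1 → 13, C2 → 10, C3 → 8; minimax = 8.
-3 ≠ 8, so there is no saddle point; optimal play is mixed.
D is strictly dominated by M, so Row never plays it.
C1 is strictly dominated by C3 (it gives Row strictly more in every row), so Column never plays it.
On the remaining 2×2 (U, M vs C2, C3):
Let Row play U with probability p. Expected payoff against C2: 10p + (-3)(1−p) = 13p − 3; against C3: (-8)p + 8(1−p) = −16p + 8.
Setting these equal: 13p − 3 = −16p + 8 ⇒ 29p = 11 ⇒ p = 11/29, and the value is (13)·(11/29) − 3 = 56/29.
For Column: with q = P(C2), equating U's and M's payoffs gives 18q − 8 = −11q + 8 ⇒ q = 16/29.

56/29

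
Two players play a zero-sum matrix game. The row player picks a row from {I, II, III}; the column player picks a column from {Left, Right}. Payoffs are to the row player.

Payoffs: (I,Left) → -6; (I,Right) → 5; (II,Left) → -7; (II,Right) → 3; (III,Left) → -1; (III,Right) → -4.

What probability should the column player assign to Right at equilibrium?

5/14

Row minima: I → -6, II → -7, III → -4; maximin = -4.
Column maxima: Left → -1, Right → 5; minimax = -1.
-4 ≠ -1, so there is no saddle point; optimal play is mixed.
II is strictly dominated by I, so the row player never plays it.
On the remaining 2×2 (I, III vs Left, Right):
Let the row player play I with probability p. Expected payoff against Left: (-6)p + (-1)(1−p) = −5p − 1; against Right: 5p + (-4)(1−p) = 9p − 4.
Setting these equal: −5p − 1 = 9p − 4 ⇒ −14p = -3 ⇒ p = 3/14, and the value is (-5)·(3/14) − 1 = -29/14.
For the column player: with q = P(Left), equating I's and III's payoffs gives −11q + 5 = 3q − 4 ⇒ q = 9/14.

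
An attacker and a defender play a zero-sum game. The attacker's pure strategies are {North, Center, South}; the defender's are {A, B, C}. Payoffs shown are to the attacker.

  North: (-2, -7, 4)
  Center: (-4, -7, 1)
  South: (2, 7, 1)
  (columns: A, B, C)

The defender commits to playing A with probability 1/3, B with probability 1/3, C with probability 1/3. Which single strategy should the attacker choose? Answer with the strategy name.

South

Expected payoff of North: (1/3)·(-2) + (1/3)·(-7) + (1/3)·4 = -5/3.
Expected payoff of Center: (1/3)·(-4) + (1/3)·(-7) + (1/3)·1 = -10/3.
Expected payoff of South: (1/3)·2 + (1/3)·7 + (1/3)·1 = 10/3.
The largest is 10/3, so the attacker's best response is South.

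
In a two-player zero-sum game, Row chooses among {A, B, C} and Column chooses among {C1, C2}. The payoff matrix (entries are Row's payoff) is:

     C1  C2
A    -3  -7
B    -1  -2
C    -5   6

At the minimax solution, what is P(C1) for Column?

2/3

Row minima: A → -7, B → -2, C → -5; maximin = -2.
Column maxima: C1 → -1, C2 → 6; minimax = -1.
-2 ≠ -1, so there is no saddle point; optimal play is mixed.
A is strictly dominated by B, so Row never plays it.
On the remaining 2×2 (B, C vs C1, C2):
Let Row play B with probability p. Expected payoff against C1: (-1)p + (-5)(1−p) = 4p − 5; against C2: (-2)p + 6(1−p) = −8p + 6.
Setting these equal: 4p − 5 = −8p + 6 ⇒ 12p = 11 ⇒ p = 11/12, and the value is (4)·(11/12) − 5 = -4/3.
For Column: with q = P(C1), equating B's and C's payoffs gives q − 2 = −11q + 6 ⇒ q = 2/3.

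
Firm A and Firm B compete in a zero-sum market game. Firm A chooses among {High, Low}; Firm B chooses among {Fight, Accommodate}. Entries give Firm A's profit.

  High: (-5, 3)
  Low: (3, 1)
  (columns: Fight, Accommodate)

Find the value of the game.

Row minima: High → -5, Low → 1; maximin = 1.
Column maxima: Fight → 3, Accommodate → 3; minimax = 3.
1 ≠ 3, so there is no saddle point; optimal play is mixed.
Let Firm A play High with probability p. Expected payoff against Fight: (-5)p + 3(1−p) = −8p + 3; against Accommodate: 3p + 1(1−p) = 2p + 1.
Setting these equal: −8p + 3 = 2p + 1 ⇒ −10p = -2 ⇒ p = 1/5, and the value is (-8)·(1/5) + 3 = 7/5.
For Firm B: with q = P(Fight), equating High's and Low's payoffs gives −8q + 3 = 2q + 1 ⇒ q = 1/5.

7/5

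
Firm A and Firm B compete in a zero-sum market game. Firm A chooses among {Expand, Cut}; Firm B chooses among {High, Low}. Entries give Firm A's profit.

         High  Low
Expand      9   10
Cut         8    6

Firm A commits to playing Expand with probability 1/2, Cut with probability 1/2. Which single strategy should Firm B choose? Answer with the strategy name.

If Firm B plays High, Firm A's expected payoff is (1/2)·9 + (1/2)·8 = 17/2.
If Firm B plays Low, Firm A's expected payoff is (1/2)·10 + (1/2)·6 = 8.
Firm B minimizes Firm A's payoff; the smallest is 8, so the best response is Low.

Low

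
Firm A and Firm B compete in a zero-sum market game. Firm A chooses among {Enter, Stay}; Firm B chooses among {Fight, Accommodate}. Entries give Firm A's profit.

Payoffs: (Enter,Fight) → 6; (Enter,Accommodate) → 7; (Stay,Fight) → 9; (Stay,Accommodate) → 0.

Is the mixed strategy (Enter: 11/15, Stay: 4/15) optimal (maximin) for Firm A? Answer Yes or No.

No

Against Fight this mix gives (11/15)·6 + (4/15)·9 = 34/5.
Against Accommodate this mix gives (11/15)·7 + (4/15)·0 = 77/15.
Firm B will play Accommodate, holding Firm A to 77/15. Shifting weight toward the row that does better against Accommodate would raise this floor (the equalizing mix achieves 63/10 against both Accommodate and Fight), so the proposed strategy is not optimal.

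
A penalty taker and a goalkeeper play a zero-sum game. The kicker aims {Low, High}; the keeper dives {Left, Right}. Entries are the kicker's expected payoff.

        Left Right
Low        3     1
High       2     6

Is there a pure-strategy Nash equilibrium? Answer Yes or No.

No

Row minima: Low → 1, High → 2; maximin = 2.
Column maxima: Left → 3, Right → 6; minimax = 3.
2 ≠ 3, so no pure-strategy equilibrium exists.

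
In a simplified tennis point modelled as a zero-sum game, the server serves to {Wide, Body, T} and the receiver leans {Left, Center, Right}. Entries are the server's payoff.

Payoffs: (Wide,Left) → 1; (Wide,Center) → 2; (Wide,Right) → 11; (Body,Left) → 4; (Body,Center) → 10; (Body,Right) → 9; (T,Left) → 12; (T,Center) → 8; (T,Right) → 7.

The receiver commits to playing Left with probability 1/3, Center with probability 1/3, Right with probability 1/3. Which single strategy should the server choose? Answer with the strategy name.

T

Expected payoff of Wide: (1/3)·1 + (1/3)·2 + (1/3)·11 = 14/3.
Expected payoff of Body: (1/3)·4 + (1/3)·10 + (1/3)·9 = 23/3.
Expected payoff of T: (1/3)·12 + (1/3)·8 + (1/3)·7 = 9.
The largest is 9, so the server's best response is T.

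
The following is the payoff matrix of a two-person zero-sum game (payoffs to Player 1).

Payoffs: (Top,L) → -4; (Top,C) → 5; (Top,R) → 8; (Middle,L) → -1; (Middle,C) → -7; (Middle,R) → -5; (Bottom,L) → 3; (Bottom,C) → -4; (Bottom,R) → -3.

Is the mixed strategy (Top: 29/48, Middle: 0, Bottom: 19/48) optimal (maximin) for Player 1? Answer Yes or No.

Against L this mix gives (29/48)·(-4) + (19/48)·3 = -59/48.
Against C this mix gives (29/48)·5 + (19/48)·(-4) = 23/16.
Against R this mix gives (29/48)·8 + (19/48)·(-3) = 175/48.
Player 2 will play L, holding Player 1 to -59/48. Shifting weight toward the row that does better against L would raise this floor (the equalizing mix achieves -1/16 against both L and C), so the proposed strategy is not optimal.

No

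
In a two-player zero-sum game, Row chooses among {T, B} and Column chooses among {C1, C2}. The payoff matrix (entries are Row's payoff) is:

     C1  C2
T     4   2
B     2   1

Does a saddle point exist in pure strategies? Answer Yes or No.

Row minima: T → 2, B → 1; maximin = 2.
Column maxima: C1 → 4, C2 → 2; minimax = 2.
maximin = minimax = 2, so a saddle point exists.

Yes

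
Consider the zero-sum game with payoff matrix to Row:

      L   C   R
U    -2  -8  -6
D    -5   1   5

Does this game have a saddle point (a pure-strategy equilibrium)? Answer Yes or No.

Row minima: U → -8, D → -5; maximin = -5.
Column maxima: L → -2, C → 1, R → 5; minimax = -2.
-5 ≠ -2, so no pure-strategy equilibrium exists.

No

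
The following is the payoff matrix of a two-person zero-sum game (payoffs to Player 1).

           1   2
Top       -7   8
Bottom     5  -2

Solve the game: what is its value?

Row minima: Top → -7, Bottom → -2; maximin = -2.
Column maxima: 1 → 5, 2 → 8; minimax = 5.
-2 ≠ 5, so there is no saddle point; optimal play is mixed.
Let Player 1 play Top with probability p. Expected payoff against 1: (-7)p + 5(1−p) = −12p + 5; against 2: 8p + (-2)(1−p) = 10p − 2.
Setting these equal: −12p + 5 = 10p − 2 ⇒ −22p = -7 ⇒ p = 7/22, and the value is (-12)·(7/22) + 5 = 13/11.
For Player 2: with q = P(1), equating Top's and Bottom's payoffs gives −15q + 8 = 7q − 2 ⇒ q = 5/11.

13/11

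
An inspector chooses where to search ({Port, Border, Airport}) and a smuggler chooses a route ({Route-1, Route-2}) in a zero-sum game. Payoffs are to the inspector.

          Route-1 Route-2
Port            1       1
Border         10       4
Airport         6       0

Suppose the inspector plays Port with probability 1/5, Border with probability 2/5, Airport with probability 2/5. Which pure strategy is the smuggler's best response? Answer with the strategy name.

Route-2

If the smuggler plays Route-1, the inspector's expected payoff is (1/5)·1 + (2/5)·10 + (2/5)·6 = 33/5.
If the smuggler plays Route-2, the inspector's expected payoff is (1/5)·1 + (2/5)·4 + (2/5)·0 = 9/5.
The smuggler minimizes the inspector's payoff; the smallest is 9/5, so the best response is Route-2.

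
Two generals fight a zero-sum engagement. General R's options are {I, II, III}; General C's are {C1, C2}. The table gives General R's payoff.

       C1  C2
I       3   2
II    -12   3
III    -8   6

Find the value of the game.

Row minima: I → 2, II → -12, III → -8; maximin = 2.
Column maxima: C1 → 3, C2 → 6; minimax = 3.
2 ≠ 3, so there is no saddle point; optimal play is mixed.
II is strictly dominated by III, so General R never plays it.
On the remaining 2×2 (I, III vs C1, C2):
Let General R play I with probability p. Expected payoff against C1: 3p + (-8)(1−p) = 11p − 8; against C2: 2p + 6(1−p) = −4p + 6.
Setting these equal: 11p − 8 = −4p + 6 ⇒ 15p = 14 ⇒ p = 14/15, and the value is (11)·(14/15) − 8 = 34/15.
For General C: with q = P(C1), equating I's and III's payoffs gives q + 2 = −14q + 6 ⇒ q = 4/15.

34/15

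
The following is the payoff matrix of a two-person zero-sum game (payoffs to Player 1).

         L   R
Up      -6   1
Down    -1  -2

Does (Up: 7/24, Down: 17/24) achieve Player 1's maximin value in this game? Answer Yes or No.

Against L this mix gives (7/24)·(-6) + (17/24)·(-1) = -59/24.
Against R this mix gives (7/24)·1 + (17/24)·(-2) = -9/8.
Player 2 will play L, holding Player 1 to -59/24. Shifting weight toward the row that does better against L would raise this floor (the equalizing mix achieves -13/8 against both L and R), so the proposed strategy is not optimal.

No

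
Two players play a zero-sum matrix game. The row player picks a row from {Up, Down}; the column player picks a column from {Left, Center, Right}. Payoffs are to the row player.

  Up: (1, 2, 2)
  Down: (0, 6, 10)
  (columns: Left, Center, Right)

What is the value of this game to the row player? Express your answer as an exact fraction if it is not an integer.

Row minima: Up → 1, Down → 0; maximin = 1.
Column maxima: Left → 1, Center → 6, Right → 10; minimax = 1.
Since maximin = minimax = 1, there is a saddle point and the value is 1.

1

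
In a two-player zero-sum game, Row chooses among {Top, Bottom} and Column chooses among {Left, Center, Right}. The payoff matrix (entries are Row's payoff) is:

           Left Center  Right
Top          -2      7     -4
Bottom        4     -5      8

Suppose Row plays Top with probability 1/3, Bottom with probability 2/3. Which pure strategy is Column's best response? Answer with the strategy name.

Center

If Column plays Left, Row's expected payoff is (1/3)·(-2) + (2/3)·4 = 2.
If Column plays Center, Row's expected payoff is (1/3)·7 + (2/3)·(-5) = -1.
If Column plays Right, Row's expected payoff is (1/3)·(-4) + (2/3)·8 = 4.
Column minimizes Row's payoff; the smallest is -1, so the best response is Center.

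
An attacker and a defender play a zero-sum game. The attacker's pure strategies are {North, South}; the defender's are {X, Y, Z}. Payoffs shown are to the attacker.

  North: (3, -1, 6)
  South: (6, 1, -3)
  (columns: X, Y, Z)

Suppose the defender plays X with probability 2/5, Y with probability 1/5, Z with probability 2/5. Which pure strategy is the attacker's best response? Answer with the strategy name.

North

Expected payoff of North: (2/5)·3 + (1/5)·(-1) + (2/5)·6 = 17/5.
Expected payoff of South: (2/5)·6 + (1/5)·1 + (2/5)·(-3) = 7/5.
The largest is 17/5, so the attacker's best response is North.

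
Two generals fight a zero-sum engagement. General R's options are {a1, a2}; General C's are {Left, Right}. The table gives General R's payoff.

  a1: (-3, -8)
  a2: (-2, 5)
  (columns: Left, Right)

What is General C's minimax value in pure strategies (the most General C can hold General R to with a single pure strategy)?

-2

Column maxima: Left → -2, Right → 5.
The smallest of these is -2.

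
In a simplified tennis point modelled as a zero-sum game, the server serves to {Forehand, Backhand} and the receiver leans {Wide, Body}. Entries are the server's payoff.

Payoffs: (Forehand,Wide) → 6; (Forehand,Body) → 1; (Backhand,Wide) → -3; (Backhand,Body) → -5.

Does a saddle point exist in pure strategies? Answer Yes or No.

Yes

Row minima: Forehand → 1, Backhand → -5; maximin = 1.
Column maxima: Wide → 6, Body → 1; minimax = 1.
maximin = minimax = 1, so a saddle point exists.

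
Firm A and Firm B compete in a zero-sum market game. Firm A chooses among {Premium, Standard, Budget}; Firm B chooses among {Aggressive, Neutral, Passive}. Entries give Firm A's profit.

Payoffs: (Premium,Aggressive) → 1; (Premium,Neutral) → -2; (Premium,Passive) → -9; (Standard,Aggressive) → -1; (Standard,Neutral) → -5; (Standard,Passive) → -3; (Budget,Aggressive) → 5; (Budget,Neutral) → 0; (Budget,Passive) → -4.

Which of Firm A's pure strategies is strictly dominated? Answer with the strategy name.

Budget gives a strictly higher payoff than Premium against every column: 5 > 1, 0 > -2, -4 > -9.
So Premium is strictly dominated and Firm A never plays it.

Premium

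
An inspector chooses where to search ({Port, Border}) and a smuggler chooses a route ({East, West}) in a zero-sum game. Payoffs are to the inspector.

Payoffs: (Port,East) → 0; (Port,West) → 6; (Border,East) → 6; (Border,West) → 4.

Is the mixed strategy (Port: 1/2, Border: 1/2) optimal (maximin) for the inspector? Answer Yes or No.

Against East this mix gives (1/2)·0 + (1/2)·6 = 3.
Against West this mix gives (1/2)·6 + (1/2)·4 = 5.
The smuggler will play East, holding the inspector to 3. Shifting weight toward the row that does better against East would raise this floor (the equalizing mix achieves 9/2 against both East and West), so the proposed strategy is not optimal.

No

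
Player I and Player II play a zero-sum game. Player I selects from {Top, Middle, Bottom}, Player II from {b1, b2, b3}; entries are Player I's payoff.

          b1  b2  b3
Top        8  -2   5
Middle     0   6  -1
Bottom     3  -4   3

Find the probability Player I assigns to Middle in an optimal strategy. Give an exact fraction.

1/2

Row minima: Top → -2, Middle → -1, Bottom → -4; maximin = -1.
Column maxima: b1 → 8, b2 → 6, b3 → 5; minimax = 5.
-1 ≠ 5, so there is no saddle point; optimal play is mixed.
Bottom is strictly dominated by Top, so Player I never plays it.
With Bottom eliminated, b1 is strictly dominated by b3 (it gives Player I strictly more in every remaining row), so Player II never plays it.
On the remaining 2×2 (Top, Middle vs b2, b3):
Let Player I play Top with probability p. Expected payoff against b2: (-2)p + 6(1−p) = −8p + 6; against b3: 5p + (-1)(1−p) = 6p − 1.
Setting these equal: −8p + 6 = 6p − 1 ⇒ −14p = -7 ⇒ p = 1/2, and the value is (-8)·(1/2) + 6 = 2.
For Player II: with q = P(b2), equating Top's and Middle's payoffs gives −7q + 5 = 7q − 1 ⇒ q = 3/7.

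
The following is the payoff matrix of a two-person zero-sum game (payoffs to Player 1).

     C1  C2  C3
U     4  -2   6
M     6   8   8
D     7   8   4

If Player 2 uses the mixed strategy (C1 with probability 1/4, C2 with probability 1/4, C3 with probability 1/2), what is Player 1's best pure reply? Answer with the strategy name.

Expected payoff of U: (1/4)·4 + (1/4)·(-2) + (1/2)·6 = 7/2.
Expected payoff of M: (1/4)·6 + (1/4)·8 + (1/2)·8 = 15/2.
Expected payoff of D: (1/4)·7 + (1/4)·8 + (1/2)·4 = 23/4.
The largest is 15/2, so Player 1's best response is M.

M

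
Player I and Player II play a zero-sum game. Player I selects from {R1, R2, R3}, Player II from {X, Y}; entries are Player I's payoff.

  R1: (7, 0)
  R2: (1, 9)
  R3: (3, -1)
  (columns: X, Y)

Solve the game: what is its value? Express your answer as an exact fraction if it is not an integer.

Row minima: R1 → 0, R2 → 1, R3 → -1; maximin = 1.
Column maxima: X → 7, Y → 9; minimax = 7.
1 ≠ 7, so there is no saddle point; optimal play is mixed.
R3 is strictly dominated by R1, so Player I never plays it.
On the remaining 2×2 (R1, R2 vs X, Y):
Let Player I play R1 with probability p. Expected payoff against X: 7p + 1(1−p) = 6p + 1; against Y: 0p + 9(1−p) = −9p + 9.
Setting these equal: 6p + 1 = −9p + 9 ⇒ 15p = 8 ⇒ p = 8/15, and the value is (6)·(8/15) + 1 = 21/5.
For Player II: with q = P(X), equating R1's and R2's payoffs gives 7q = −8q + 9 ⇒ q = 3/5.

21/5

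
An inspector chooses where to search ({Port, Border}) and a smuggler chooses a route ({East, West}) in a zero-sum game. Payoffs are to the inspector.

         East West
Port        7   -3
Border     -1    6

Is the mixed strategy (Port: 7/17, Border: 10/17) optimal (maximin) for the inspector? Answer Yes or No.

Yes

Against East this mix gives (7/17)·7 + (10/17)·(-1) = 39/17.
Against West this mix gives (7/17)·(-3) + (10/17)·6 = 39/17.
All of the smuggler's active replies (East, West) yield 39/17, and no column does worse for the inspector. The mix makes the smuggler indifferent and guarantees 39/17, so it is optimal.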